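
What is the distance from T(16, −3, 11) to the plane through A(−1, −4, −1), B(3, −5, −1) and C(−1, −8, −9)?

AB = (4, −1, 0) and AC = (0, −4, −8), so a normal is n = AB × AC = (8, 32, −16).
n = (8, 32, −16); n·P − (-120) = -24; |n| = 8√21; distance = 24/(8√21) = √21/7.

√21/7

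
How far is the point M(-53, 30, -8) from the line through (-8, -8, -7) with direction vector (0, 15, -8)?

√2314

Direction vector d = (0, 15, -8).
AP = (-45, 38, -1); AP·d = 578, |AP|² = 3470, |d|² = 289.
distance² = |AP|² − (AP·d)²/|d|² = 3470 − 334084/289 = 2314, so the distance is √2314.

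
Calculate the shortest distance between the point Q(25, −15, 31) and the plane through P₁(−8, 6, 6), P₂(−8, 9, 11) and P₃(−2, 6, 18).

P₁P₂ = (0, 3, 5) and P₁P₃ = (6, 0, 12), so a normal is n = P₁P₂ × P₁P₃ = (36, 30, −18).
Then n·(25, −15, 31) − (−216) = 108.
|n| = √(1296 + 900 + 324) = 6√70, so the distance is |108|/(6√70) = 18/√70.

9√70/35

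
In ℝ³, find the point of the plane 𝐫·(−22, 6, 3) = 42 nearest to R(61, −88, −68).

(-27, -64, -56)

The perpendicular from R has direction n = (−22, 6, 3): r = (61, −88, −68) + λ(−22, 6, 3).
Substitute into the plane: n·(R + λn) = 42 gives -2074 + 529λ = 42, so λ = 4.
Foot = (61, −88, −68) + 4·(−22, 6, 3) = (−27, −64, −56).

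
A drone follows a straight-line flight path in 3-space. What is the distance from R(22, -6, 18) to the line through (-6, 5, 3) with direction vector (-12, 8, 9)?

Direction vector d = (-12, 8, 9).
AP = (28, -11, 15), and AP × d = (-219, -432, 92).
|AP × d|² = 243049 and |d|² = 289, so the distance is √(243049/289) = √841 = 29.

29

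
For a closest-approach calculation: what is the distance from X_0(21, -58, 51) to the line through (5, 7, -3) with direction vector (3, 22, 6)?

Direction vector d = (3, 22, 6).
AP = (16, -65, 54), and AP × d = (-1578, 66, 547).
|AP × d|² = 2793649 and |d|² = 529, so the distance is √(2793649/529) = √5281.

√5281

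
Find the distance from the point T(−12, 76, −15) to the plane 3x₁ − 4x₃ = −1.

n = (3, 0, −4); n·P − (-1) = 25; |n| = 5; distance = 25/5 = 5.

5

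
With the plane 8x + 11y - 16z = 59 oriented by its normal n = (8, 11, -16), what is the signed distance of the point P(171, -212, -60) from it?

n·P − 59 = -63.
|n| = 21, so the signed distance is -63/21 = -3.

-3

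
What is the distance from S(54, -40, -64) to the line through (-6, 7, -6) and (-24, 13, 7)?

A direction vector is d = (-18, 6, 13).
AP = (60, -47, -58), and AP × d = (-263, 264, -486).
|AP × d|² = 375061 and |d|² = 529, so the distance is √(375061/529) = √709.

√709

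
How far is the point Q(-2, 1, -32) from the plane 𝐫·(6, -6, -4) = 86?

12/√22

Normal vector n = (6, -6, -4), and n·(-2, 1, -32) - 86 = 24.
|n| = √(36 + 36 + 16) = 2√22, so the distance is |24|/(2√22) = 6√22/11.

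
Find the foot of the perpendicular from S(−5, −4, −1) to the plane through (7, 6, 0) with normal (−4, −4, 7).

The perpendicular from S has direction n = (−4, −4, 7): r = (−5, −4, −1) + λ(−4, −4, 7).
Substitute into the plane: n·(S + λn) = -52 gives 29 + 81λ = -52, so λ = -1.
Foot = (−5, −4, −1) + (-1)·(−4, −4, 7) = (−1, 0, −8).

(-1, 0, -8)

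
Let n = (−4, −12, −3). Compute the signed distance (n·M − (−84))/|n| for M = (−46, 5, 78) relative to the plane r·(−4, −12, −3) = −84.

n·M − (-84) = -26.
|n| = 13, so the signed distance is -26/13 = -2.

-2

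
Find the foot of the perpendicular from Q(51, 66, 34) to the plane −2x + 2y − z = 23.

The perpendicular from Q has direction n = (−2, 2, −1): r = (51, 66, 34) + λ(−2, 2, −1).
Substitute into the plane: n·(Q + λn) = 23 gives -4 + 9λ = 23, so λ = 3.
Foot = (51, 66, 34) + 3·(−2, 2, −1) = (45, 72, 31).

(45, 72, 31)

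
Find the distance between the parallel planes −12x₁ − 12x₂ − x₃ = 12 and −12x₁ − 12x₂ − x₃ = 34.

22/17

With common normal n = (−12, −12, −1) (|n| = 17), the distance is |12 − 34|/|n| = 22/17.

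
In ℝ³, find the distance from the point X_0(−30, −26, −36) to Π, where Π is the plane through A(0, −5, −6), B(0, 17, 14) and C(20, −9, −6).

AB = (0, 22, 20) and AC = (20, −4, 0), so a normal is n = AB × AC = (80, 400, −440).
Then n·(−30, −26, −36) − 640 = 2400.
|n| = √(6400 + 160000 + 193600) = 600, so the distance is |2400|/600 = 4.

4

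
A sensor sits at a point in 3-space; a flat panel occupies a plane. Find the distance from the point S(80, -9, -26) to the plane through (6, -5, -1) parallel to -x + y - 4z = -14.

Parallel planes share the normal n = (-1, 1, -4); since (6, -5, -1) lies on the plane, its equation is -x + y - 4z = -7.
Then n·(80, -9, -26) - (-7) = 22.
|n| = √(1 + 1 + 16) = 3√2, so the distance is |22|/(3√2) = 11√2/3.

11√2/3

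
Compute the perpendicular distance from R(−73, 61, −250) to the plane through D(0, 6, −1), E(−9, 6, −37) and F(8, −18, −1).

7

DE = (−9, 0, −36) and DF = (8, −24, 0), so a normal is n = DE × DF = (−864, −288, 216).
Then n·(−73, 61, −250) − (−1944) = −6552.
|n| = √(746496 + 82944 + 46656) = 936, so the distance is |-6552|/936 = 7.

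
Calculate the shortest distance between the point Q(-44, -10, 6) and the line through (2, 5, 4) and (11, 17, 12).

√1189

A direction vector is d = (9, 12, 8).
AP = (-46, -15, 2); AP·d = -578, |AP|² = 2345, |d|² = 289.
distance² = |AP|² − (AP·d)²/|d|² = 2345 − 334084/289 = 1189, so the distance is √1189.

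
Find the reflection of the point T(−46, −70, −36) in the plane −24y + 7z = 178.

With n = (0, −24, 7), the signed offset is (n·T − 178)/|n|² = 1250/625 = 2.
T' = T − 2t·n = (−46, −70, −36) − 4·(0, −24, 7) = (−46, 26, −64).

(-46, 26, -64)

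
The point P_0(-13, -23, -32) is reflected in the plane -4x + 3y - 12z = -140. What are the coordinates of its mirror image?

(11, -41, 40)

With n = (-4, 3, -12), the signed offset is (n·P_0 − (-140))/|n|² = 507/169 = 3.
P_0' = P_0 − 2t·n = (-13, -23, -32) − 6·(-4, 3, -12) = (11, -41, 40).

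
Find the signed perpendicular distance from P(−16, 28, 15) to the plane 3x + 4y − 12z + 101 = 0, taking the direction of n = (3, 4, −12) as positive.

n·P − (-101) = -15.
|n| = 13, so the signed distance is -15/13.

-15/13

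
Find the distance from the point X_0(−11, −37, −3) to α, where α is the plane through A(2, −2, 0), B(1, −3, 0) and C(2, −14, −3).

5√2/3

AB = (−1, −1, 0) and AC = (0, −12, −3), so a normal is n = AB × AC = (3, −3, 12).
Then n·(−11, −37, −3) − 12 = 30.
|n| = √(9 + 9 + 144) = 9√2, so the distance is |30|/(9√2) = 5√2/3.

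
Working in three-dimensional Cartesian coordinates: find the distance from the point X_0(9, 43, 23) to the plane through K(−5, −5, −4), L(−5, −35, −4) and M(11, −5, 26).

KL = (0, −30, 0) and KM = (16, 0, 30), so a normal is n = KL × KM = (−900, 0, 480).
Then n·(9, 43, 23) − 2580 = 360.
|n| = √(810000 + 0 + 230400) = 1020, so the distance is |360|/1020 = 6/17.

6/17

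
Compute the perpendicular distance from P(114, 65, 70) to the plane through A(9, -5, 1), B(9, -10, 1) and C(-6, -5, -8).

30/√34

AB = (0, -5, 0) and AC = (-15, 0, -9), so a normal is n = AB × AC = (45, 0, -75).
n = (45, 0, -75); n·P − 330 = -450; |n| = 15√34; distance = 450/(15√34) = 15√34/17.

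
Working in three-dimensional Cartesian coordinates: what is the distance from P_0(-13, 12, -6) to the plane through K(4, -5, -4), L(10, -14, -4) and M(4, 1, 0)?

11/√22

KL = (6, -9, 0) and KM = (0, 6, 4), so a normal is n = KL × KM = (-36, -24, 36).
n = (-36, -24, 36); n·P − (-168) = 132; |n| = 12√22; distance = 132/(12√22) = 11/√22.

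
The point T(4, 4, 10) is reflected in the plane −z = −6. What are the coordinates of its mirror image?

n = (0, 0, −1), |n|² = 1, n·T − (-6) = -4, so t = -4/1 = -4.
Foot F = T − (-4)·n = (4, 4, 6); the reflection is 2F − T = (4, 4, 2).

(4, 4, 2)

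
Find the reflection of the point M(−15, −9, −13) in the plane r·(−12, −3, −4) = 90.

(9, -3, -5)

With n = (−12, −3, −4), the signed offset is (n·M − 90)/|n|² = 169/169 = 1.
M' = M − 2t·n = (−15, −9, −13) − 2·(−12, −3, −4) = (9, −3, −5).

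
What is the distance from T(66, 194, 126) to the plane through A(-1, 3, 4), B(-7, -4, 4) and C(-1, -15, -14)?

5

AB = (-6, -7, 0) and AC = (0, -18, -18), so a normal is n = AB × AC = (126, -108, 108).
Then n·(66, 194, 126) - (-18) = 990.
|n| = √(15876 + 11664 + 11664) = 198, so the distance is |990|/198 = 5.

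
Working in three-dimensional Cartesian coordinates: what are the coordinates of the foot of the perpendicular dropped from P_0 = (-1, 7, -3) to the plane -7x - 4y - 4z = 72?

n = (-7, -4, -4), |n|² = 81, and n·P_0 − 72 = -81.
t = -81/81 = -1, so the foot is P_0 − t·n = (-1, 7, -3) − (-1)·(-7, -4, -4) = (-8, 3, -7).

(-8, 3, -7)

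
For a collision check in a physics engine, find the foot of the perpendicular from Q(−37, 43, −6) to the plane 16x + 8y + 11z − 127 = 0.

n = (16, 8, 11), |n|² = 441, and n·Q − 127 = -441.
t = -441/441 = -1, so the foot is Q − t·n = (−37, 43, −6) − (-1)·(16, 8, 11) = (−21, 51, 5).

(-21, 51, 5)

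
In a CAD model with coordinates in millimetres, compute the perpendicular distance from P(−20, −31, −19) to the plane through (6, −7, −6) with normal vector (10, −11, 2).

22/15

The plane has equation n·(r − (6, −7, −6)) = 0, i.e. n·r = 125.
n = (10, −11, 2); n·P − 125 = -22; |n| = 15; distance = 22/15.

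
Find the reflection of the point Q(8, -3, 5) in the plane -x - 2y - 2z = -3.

n = (-1, -2, -2), |n|² = 9, n·Q − (-3) = -9, so t = -9/9 = -1.
Foot F = Q − (-1)·n = (7, -5, 3); the reflection is 2F − Q = (6, -7, 1).

(6, -7, 1)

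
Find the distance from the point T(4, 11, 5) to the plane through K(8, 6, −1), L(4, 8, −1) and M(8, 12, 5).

KL = (−4, 2, 0) and KM = (0, 6, 6), so a normal is n = KL × KM = (12, 24, −24).
Then n·(4, 11, 5) − 264 = −72.
|n| = √(144 + 576 + 576) = 36, so the distance is |-72|/36 = 2.

2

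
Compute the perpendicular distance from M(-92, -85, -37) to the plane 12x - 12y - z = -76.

29/17

Normal vector n = (12, -12, -1), and n·(-92, -85, -37) - (-76) = 29.
|n| = √(144 + 144 + 1) = 17, so the distance is |29|/17 = 29/17.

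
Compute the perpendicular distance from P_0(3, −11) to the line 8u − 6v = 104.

7/5

The normal to the line is n = (8, −6) with |n| = 10.
|n·P_0 − 104| = |90 − 104| = 14, so the distance is 14/10 = 7/5.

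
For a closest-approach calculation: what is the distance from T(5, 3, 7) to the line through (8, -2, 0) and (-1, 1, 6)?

A direction vector is d = (-9, 3, 6).
AP = (-3, 5, 7); AP·d = 84, |AP|² = 83, |d|² = 126.
distance² = |AP|² − (AP·d)²/|d|² = 83 − 7056/126 = 27, so the distance is 3√3.

3√3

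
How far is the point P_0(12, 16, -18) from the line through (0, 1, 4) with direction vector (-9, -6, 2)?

3√41

Direction vector d = (-9, -6, 2).
AP = (12, 15, -22); AP·d = -242, |AP|² = 853, |d|² = 121.
distance² = |AP|² − (AP·d)²/|d|² = 853 − 58564/121 = 369, so the distance is 3√41.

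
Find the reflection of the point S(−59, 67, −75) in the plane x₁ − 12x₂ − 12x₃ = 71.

n = (1, −12, −12), |n|² = 289, n·S − 71 = -34, so t = -34/289 = -2/17.
Foot F = S − (-2/17)·n = (−1001/17, 1115/17, −1299/17); the reflection is 2F − S = (−999/17, 1091/17, −1323/17).

(-999/17, 1091/17, -1323/17)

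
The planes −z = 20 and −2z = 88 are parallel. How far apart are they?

24

Divide the second equation by 2 to match normals: −z = 44.
With common normal n = (0, 0, −1) (|n| = 1), the distance is |20 − 44|/|n| = 24/1 = 24.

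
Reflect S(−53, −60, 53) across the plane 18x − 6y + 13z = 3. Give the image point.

With n = (18, −6, 13), the signed offset is (n·S − 3)/|n|² = 92/529 = 4/23.
S' = S − 2t·n = (−53, −60, 53) − (8/23)·(18, −6, 13) = (−1363/23, −1332/23, 1115/23).

(-1363/23, -1332/23, 1115/23)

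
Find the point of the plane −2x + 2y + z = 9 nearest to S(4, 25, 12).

(14, 15, 7)

n = (−2, 2, 1), |n|² = 9, and n·S − 9 = 45.
t = 45/9 = 5, so the foot is S − t·n = (4, 25, 12) − 5·(−2, 2, 1) = (14, 15, 7).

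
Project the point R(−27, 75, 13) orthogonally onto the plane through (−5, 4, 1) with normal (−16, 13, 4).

(21, 36, 1)

n = (−16, 13, 4), |n|² = 441, and n·R − 136 = 1323.
t = 1323/441 = 3, so the foot is R − t·n = (−27, 75, 13) − 3·(−16, 13, 4) = (21, 36, 1).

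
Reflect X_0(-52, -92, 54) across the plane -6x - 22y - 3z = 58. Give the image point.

With n = (-6, -22, -3), the signed offset is (n·X_0 − 58)/|n|² = 2116/529 = 4.
X_0' = X_0 − 2t·n = (-52, -92, 54) − 8·(-6, -22, -3) = (-4, 84, 78).

(-4, 84, 78)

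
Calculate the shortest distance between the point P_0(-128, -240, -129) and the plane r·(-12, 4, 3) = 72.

9

Normal vector n = (-12, 4, 3), and n·(-128, -240, -129) - 72 = 117.
|n| = √(144 + 16 + 9) = 13, so the distance is |117|/13 = 9.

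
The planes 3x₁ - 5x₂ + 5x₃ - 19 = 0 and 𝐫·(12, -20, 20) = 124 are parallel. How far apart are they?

12/√59

Divide the second equation by 4 to match normals: 3x₁ - 5x₂ + 5x₃ = 31.
Both planes have normal n = (3, -5, 5), |n| = √59. Any point on the first plane is at distance |31 − 19|/|n| = 12/√59 = 12√59/59 from the second.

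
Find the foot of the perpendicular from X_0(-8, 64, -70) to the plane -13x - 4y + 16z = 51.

n = (-13, -4, 16), |n|² = 441, and n·X_0 − 51 = -1323.
t = -1323/441 = -3, so the foot is X_0 − t·n = (-8, 64, -70) − (-3)·(-13, -4, 16) = (-47, 52, -22).

(-47, 52, -22)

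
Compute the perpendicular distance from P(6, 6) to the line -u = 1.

7

d = |(-1)·6 + 0·6 − 1| / √(1 + 0) = |-7|/1 = 7.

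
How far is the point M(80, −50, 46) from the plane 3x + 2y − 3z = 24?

√22

Normal vector n = (3, 2, −3), and n·(80, −50, 46) − 24 = −22.
|n| = √(9 + 4 + 9) = √22, so the distance is |-22|/√22 = √22.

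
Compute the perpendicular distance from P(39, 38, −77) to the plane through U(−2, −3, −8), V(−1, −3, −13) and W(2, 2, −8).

UV = (1, 0, −5) and UW = (4, 5, 0), so a normal is n = UV × UW = (25, −20, 5).
Then n·(39, 38, −77) − (−30) = −140.
|n| = √(625 + 400 + 25) = 5√42, so the distance is |-140|/(5√42) = 2√42/3.

28/√42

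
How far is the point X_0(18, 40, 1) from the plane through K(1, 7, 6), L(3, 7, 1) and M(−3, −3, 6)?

KL = (2, 0, −5) and KM = (−4, −10, 0), so a normal is n = KL × KM = (−50, 20, −20).
d = |(-50)·18 + 20·40 + (-20)·1 − (-30)| / √(2500 + 400 + 400) = |-90| / (10√33) = 3√33/11.

3√33/11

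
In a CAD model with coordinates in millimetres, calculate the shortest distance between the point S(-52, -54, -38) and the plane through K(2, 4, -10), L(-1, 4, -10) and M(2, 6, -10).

KL = (-3, 0, 0) and KM = (0, 2, 0), so a normal is n = KL × KM = (0, 0, -6).
Then n·(-52, -54, -38) - 60 = 168.
|n| = √(0 + 0 + 36) = 6, so the distance is |168|/6 = 28.

28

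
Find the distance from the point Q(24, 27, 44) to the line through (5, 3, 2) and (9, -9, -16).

A direction vector is d = (4, -12, -18).
AP = (19, 24, 42), and AP × d = (72, 510, -324).
|AP × d|² = 370260 and |d|² = 484, so the distance is √(370260/484) = √765 = 3√85.

3√85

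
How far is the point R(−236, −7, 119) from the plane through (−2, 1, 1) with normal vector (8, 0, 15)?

The plane has equation n·(r − (−2, 1, 1)) = 0, i.e. n·r = -1.
Then n·(−236, −7, 119) − (−1) = −102.
|n| = √(64 + 0 + 225) = 17, so the distance is |-102|/17 = 6.

6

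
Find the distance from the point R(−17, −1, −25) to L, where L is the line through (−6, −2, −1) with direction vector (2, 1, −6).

Direction vector d = (2, 1, −6).
AP = (−11, 1, −24), and AP × d = (18, −114, −13).
|AP × d|² = 13489 and |d|² = 41, so the distance is √(13489/41) = √329.

√329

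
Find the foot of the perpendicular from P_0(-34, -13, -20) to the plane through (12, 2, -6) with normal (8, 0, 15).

The perpendicular from P_0 has direction n = (8, 0, 15): r = (-34, -13, -20) + t(8, 0, 15).
Substitute into the plane: n·(P_0 + tn) = 6 gives -572 + 289t = 6, so t = 2.
Foot = (-34, -13, -20) + 2·(8, 0, 15) = (-18, -13, 10).

(-18, -13, 10)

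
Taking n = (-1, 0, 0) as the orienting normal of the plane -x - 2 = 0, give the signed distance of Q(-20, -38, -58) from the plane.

n·Q − 2 = 18.
|n| = 1, so the signed distance is 18/1 = 18.

18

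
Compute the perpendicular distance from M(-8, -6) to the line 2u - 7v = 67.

d = |2·(-8) + (-7)·(-6) − 67| / √(4 + 49) = |-41|/√53 = 41√53/53.

41/√53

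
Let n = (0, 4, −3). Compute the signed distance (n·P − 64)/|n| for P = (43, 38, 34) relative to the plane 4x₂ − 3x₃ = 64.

n·P − 64 = -14.
|n| = 5, so the signed distance is -14/5.

-14/5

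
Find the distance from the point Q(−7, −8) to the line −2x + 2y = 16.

9√2/2

d = |(-2)·(-7) + 2·(-8) − 16| / √(4 + 4) = |-18|/(2√2) = 9/√2.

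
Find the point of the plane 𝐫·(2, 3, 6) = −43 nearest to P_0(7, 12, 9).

The perpendicular from P_0 has direction n = (2, 3, 6): r = (7, 12, 9) + t(2, 3, 6).
Substitute into the plane: n·(P_0 + tn) = -43 gives 104 + 49t = -43, so t = -3.
Foot = (7, 12, 9) + (-3)·(2, 3, 6) = (1, 3, −9).

(1, 3, -9)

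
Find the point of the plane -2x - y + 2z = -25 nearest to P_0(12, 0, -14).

n = (-2, -1, 2), |n|² = 9, and n·P_0 − (-25) = -27.
t = -27/9 = -3, so the foot is P_0 − t·n = (12, 0, -14) − (-3)·(-2, -1, 2) = (6, -3, -8).

(6, -3, -8)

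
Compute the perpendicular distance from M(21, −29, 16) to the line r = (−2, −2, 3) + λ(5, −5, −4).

7√17

Direction vector d = (5, −5, −4).
AP = (23, −27, 13); AP·d = 198, |AP|² = 1427, |d|² = 66.
distance² = |AP|² − (AP·d)²/|d|² = 1427 − 39204/66 = 833, so the distance is 7√17.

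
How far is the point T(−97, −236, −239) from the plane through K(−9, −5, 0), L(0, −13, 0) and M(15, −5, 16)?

KL = (9, −8, 0) and KM = (24, 0, 16), so a normal is n = KL × KM = (−128, −144, 192).
Then n·(−97, −236, −239) − 1872 = −1360.
|n| = √(16384 + 20736 + 36864) = 272, so the distance is |-1360|/272 = 5.

5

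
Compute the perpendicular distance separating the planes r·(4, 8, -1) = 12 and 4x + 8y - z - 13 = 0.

1/9

Both planes have normal n = (4, 8, -1), |n| = 9. Any point on the first plane is at distance |13 − 12|/|n| = 1/9 from the second.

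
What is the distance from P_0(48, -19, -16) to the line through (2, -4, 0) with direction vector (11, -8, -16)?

Direction vector d = (11, -8, -16).
AP = (46, -15, -16); AP·d = 882, |AP|² = 2597, |d|² = 441.
distance² = |AP|² − (AP·d)²/|d|² = 2597 − 777924/441 = 833, so the distance is 7√17.

7√17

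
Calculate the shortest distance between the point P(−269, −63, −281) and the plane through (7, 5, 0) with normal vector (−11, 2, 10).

6

The plane has equation n·(r − (7, 5, 0)) = 0, i.e. n·r = -67.
n = (−11, 2, 10); n·P − (-67) = 90; |n| = 15; distance = 90/15 = 6.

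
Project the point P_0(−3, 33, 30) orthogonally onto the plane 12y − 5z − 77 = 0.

(-3, 21, 35)

The perpendicular from P_0 has direction n = (0, 12, −5): r = (−3, 33, 30) + μ(0, 12, −5).
Substitute into the plane: n·(P_0 + μn) = 77 gives 246 + 169μ = 77, so μ = -1.
Foot = (−3, 33, 30) + (-1)·(0, 12, −5) = (−3, 21, 35).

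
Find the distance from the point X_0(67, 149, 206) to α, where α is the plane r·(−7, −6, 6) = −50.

7

Normal vector n = (−7, −6, 6), and n·(67, 149, 206) − (−50) = −77.
|n| = √(49 + 36 + 36) = 11, so the distance is |-77|/11 = 7.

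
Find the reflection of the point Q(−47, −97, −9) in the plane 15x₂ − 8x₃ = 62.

(-47, 53, -89)

n = (0, 15, −8), |n|² = 289, n·Q − 62 = -1445, so t = -1445/289 = -5.
Foot F = Q − (-5)·n = (−47, −22, −49); the reflection is 2F − Q = (−47, 53, −89).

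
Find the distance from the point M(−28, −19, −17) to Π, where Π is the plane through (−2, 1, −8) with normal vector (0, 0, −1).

The plane has equation n·(r − (−2, 1, −8)) = 0, i.e. n·r = 8.
d = |(-1)·(-17) − 8| / √(0 + 0 + 1) = |9| / 1 = 9.

9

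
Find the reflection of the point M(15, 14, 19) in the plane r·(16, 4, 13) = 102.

With n = (16, 4, 13), the signed offset is (n·M − 102)/|n|² = 441/441 = 1.
M' = M − 2t·n = (15, 14, 19) − 2·(16, 4, 13) = (-17, 6, -7).

(-17, 6, -7)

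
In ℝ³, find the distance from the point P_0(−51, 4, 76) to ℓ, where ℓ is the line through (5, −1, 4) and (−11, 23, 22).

A direction vector is d = (−16, 24, 18).
AP = (−56, 5, 72), and AP × d = (−1638, −144, −1264).
|AP × d|² = 4301476 and |d|² = 1156, so the distance is √(4301476/1156) = √3721 = 61.

61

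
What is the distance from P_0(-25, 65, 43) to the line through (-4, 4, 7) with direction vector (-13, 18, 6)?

√697

Direction vector d = (-13, 18, 6).
AP = (-21, 61, 36), and AP × d = (-282, -342, 415).
|AP × d|² = 368713 and |d|² = 529, so the distance is √(368713/529) = √697.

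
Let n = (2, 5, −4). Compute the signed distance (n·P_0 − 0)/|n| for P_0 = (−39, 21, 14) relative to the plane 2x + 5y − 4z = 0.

-29/(3√5)

n·P_0 − 0 = -29.
|n| = 3√5, so the signed distance is -29/(3√5).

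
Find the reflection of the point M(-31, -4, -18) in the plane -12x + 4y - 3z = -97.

n = (-12, 4, -3), |n|² = 169, n·M − (-97) = 507, so t = 507/169 = 3.
Foot F = M − 3·n = (5, -16, -9); the reflection is 2F − M = (41, -28, 0).

(41, -28, 0)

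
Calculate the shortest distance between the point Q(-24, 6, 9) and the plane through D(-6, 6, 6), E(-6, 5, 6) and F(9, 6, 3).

DE = (0, -1, 0) and DF = (15, 0, -3), so a normal is n = DE × DF = (3, 0, 15).
n = (3, 0, 15); n·P − 72 = -9; |n| = 3√26; distance = 9/(3√26) = 3√26/26.

3/√26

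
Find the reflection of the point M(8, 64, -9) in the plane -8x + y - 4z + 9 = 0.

(152/9, 566/9, -41/9)

n = (-8, 1, -4), |n|² = 81, n·M − (-9) = 45, so t = 45/81 = 5/9.
Foot F = M − (5/9)·n = (112/9, 571/9, -61/9); the reflection is 2F − M = (152/9, 566/9, -41/9).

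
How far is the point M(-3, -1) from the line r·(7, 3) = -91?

The normal to the line is n = (7, 3) with |n| = √58.
|n·M − (-91)| = |-24 − (-91)| = 67, so the distance is 67/√58.

67/√58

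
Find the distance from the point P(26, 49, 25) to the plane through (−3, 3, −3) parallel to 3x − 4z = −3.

Parallel planes share the normal n = (3, 0, −4); since (−3, 3, −3) lies on the plane, its equation is 3x − 4z = 3.
Then n·(26, 49, 25) − 3 = −25.
|n| = √(9 + 0 + 16) = 5, so the distance is |-25|/5 = 5.

5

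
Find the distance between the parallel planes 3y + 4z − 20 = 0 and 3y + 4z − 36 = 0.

With common normal n = (0, 3, 4) (|n| = 5), the distance is |20 − 36|/|n| = 16/5.

16/5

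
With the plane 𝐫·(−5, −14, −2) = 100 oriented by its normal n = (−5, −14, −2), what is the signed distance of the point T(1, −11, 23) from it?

n·T − 100 = 3.
|n| = 15, so the signed distance is 3/15 = 1/5.

1/5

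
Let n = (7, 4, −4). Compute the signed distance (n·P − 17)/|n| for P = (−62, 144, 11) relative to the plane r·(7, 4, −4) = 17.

n·P − 17 = 81.
|n| = 9, so the signed distance is 81/9 = 9.

9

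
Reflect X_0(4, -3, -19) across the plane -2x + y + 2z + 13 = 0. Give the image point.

n = (-2, 1, 2), |n|² = 9, n·X_0 − (-13) = -36, so t = -36/9 = -4.
Foot F = X_0 − (-4)·n = (-4, 1, -11); the reflection is 2F − X_0 = (-12, 5, -3).

(-12, 5, -3)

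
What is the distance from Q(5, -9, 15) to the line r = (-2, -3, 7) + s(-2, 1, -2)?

√5

Direction vector d = (-2, 1, -2).
AP = (7, -6, 8), and AP × d = (4, -2, -5).
|AP × d|² = 45 and |d|² = 9, so the distance is √(45/9) = √5.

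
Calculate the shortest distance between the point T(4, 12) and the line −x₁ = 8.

d = |(-1)·4 + 0·12 − 8| / √(1 + 0) = |-12|/1 = 12.

12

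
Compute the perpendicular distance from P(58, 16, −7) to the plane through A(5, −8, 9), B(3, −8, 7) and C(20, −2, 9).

6√33/11

AB = (−2, 0, −2) and AC = (15, 6, 0), so a normal is n = AB × AC = (12, −30, −12).
d = |12·58 + (-30)·16 + (-12)·(-7) − 192| / √(144 + 900 + 144) = |108| / (6√33) = 18/√33.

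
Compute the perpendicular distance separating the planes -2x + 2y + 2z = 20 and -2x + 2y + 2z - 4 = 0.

8√3/3

Both planes have normal n = (-2, 2, 2), |n| = 2√3. Any point on the first plane is at distance |4 − 20|/|n| = 16/(2√3) = 8/√3 from the second.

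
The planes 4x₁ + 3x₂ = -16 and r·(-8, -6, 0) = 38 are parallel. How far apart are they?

3/5

Divide the second equation by -2 to match normals: 4x₁ + 3x₂ = -19.
With common normal n = (4, 3, 0) (|n| = 5), the distance is |(-16) − (-19)|/|n| = 3/5.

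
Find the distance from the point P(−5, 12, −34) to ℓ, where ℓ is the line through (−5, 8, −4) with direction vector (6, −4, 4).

Direction vector d = (6, −4, 4).
AP = (0, 4, −30), and AP × d = (−104, −180, −24).
|AP × d|² = 43792 and |d|² = 68, so the distance is √(43792/68) = √644 = 2√161.

2√161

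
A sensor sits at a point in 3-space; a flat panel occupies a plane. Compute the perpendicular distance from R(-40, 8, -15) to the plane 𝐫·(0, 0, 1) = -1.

Normal vector n = (0, 0, 1), and n·(-40, 8, -15) - (-1) = -14.
|n| = √(0 + 0 + 1) = 1, so the distance is |-14|/1 = 14.

14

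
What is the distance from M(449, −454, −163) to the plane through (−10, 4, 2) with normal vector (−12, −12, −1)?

The plane has equation n·(r − (−10, 4, 2)) = 0, i.e. n·r = 70.
n = (−12, −12, −1); n·P − 70 = 153; |n| = 17; distance = 153/17 = 9.

9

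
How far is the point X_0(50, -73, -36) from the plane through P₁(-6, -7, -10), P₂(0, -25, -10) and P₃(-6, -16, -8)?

P₁P₂ = (6, -18, 0) and P₁P₃ = (0, -9, 2), so a normal is n = P₁P₂ × P₁P₃ = (-36, -12, -54).
Then n·(50, -73, -36) - 840 = 180.
|n| = √(1296 + 144 + 2916) = 66, so the distance is |180|/66 = 30/11.

30/11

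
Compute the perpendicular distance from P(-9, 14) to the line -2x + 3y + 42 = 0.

102√13/13

d = |(-2)·(-9) + 3·14 − (-42)| / √(4 + 9) = |102|/√13 = 102√13/13.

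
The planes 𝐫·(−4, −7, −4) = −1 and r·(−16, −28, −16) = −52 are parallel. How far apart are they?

4/3

Divide the second equation by 4 to match normals: −4x − 7y − 4z = -13.
With common normal n = (−4, −7, −4) (|n| = 9), the distance is |(-1) − (-13)|/|n| = 12/9 = 4/3.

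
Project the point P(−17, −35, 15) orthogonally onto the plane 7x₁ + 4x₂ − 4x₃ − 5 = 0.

The perpendicular from P has direction n = (7, 4, −4): r = (−17, −35, 15) + t(7, 4, −4).
Substitute into the plane: n·(P + tn) = 5 gives -319 + 81t = 5, so t = 4.
Foot = (−17, −35, 15) + 4·(7, 4, −4) = (11, −19, −1).

(11, -19, -1)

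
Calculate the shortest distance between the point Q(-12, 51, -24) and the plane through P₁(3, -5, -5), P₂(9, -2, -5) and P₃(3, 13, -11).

P₁P₂ = (6, 3, 0) and P₁P₃ = (0, 18, -6), so a normal is n = P₁P₂ × P₁P₃ = (-18, 36, 108).
n = (-18, 36, 108); n·P − (-774) = 234; |n| = 18√41; distance = 234/(18√41) = 13√41/41.

13/√41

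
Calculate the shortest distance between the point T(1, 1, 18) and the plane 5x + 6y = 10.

√61/61

Normal vector n = (5, 6, 0), and n·(1, 1, 18) − 10 = 1.
|n| = √(25 + 36 + 0) = √61, so the distance is |1|/√61 = √61/61.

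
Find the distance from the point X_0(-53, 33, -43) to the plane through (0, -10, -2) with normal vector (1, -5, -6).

The plane has equation n·(r − (0, -10, -2)) = 0, i.e. n·r = 62.
d = |1·(-53) + (-5)·33 + (-6)·(-43) − 62| / √(1 + 25 + 36) = |-22| / √62 = 11√62/31.

11√62/31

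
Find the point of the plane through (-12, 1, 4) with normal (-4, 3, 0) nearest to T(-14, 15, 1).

The perpendicular from T has direction n = (-4, 3, 0): r = (-14, 15, 1) + μ(-4, 3, 0).
Substitute into the plane: n·(T + μn) = 51 gives 101 + 25μ = 51, so μ = -2.
Foot = (-14, 15, 1) + (-2)·(-4, 3, 0) = (-6, 9, 1).

(-6, 9, 1)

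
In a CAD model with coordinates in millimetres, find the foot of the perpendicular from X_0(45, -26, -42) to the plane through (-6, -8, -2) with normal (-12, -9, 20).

(21, -44, -2)

The perpendicular from X_0 has direction n = (-12, -9, 20): r = (45, -26, -42) + μ(-12, -9, 20).
Substitute into the plane: n·(X_0 + μn) = 104 gives -1146 + 625μ = 104, so μ = 2.
Foot = (45, -26, -42) + 2·(-12, -9, 20) = (21, -44, -2).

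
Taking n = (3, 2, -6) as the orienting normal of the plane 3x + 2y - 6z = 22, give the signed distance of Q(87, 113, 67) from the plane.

9

n·Q − 22 = 63.
|n| = 7, so the signed distance is 63/7 = 9.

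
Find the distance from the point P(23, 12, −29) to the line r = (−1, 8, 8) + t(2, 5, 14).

√1061

Direction vector d = (2, 5, 14).
AP = (24, 4, −37); AP·d = -450, |AP|² = 1961, |d|² = 225.
distance² = |AP|² − (AP·d)²/|d|² = 1961 − 202500/225 = 1061, so the distance is √1061.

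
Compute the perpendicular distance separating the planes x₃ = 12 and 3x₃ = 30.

Divide the second equation by 3 to match normals: x₃ = 10.
Both planes have normal n = (0, 0, 1), |n| = 1. Any point on the first plane is at distance |10 − 12|/|n| = 2/1 = 2 from the second.

2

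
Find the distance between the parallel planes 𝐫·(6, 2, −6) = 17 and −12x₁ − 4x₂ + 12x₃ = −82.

12/√19

Divide the second equation by -2 to match normals: 6x₁ + 2x₂ − 6x₃ = 41.
Both planes have normal n = (6, 2, −6), |n| = 2√19. Any point on the first plane is at distance |41 − 17|/|n| = 24/(2√19) = 12/√19 from the second.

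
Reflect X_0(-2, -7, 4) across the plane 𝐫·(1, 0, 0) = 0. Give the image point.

(2, -7, 4)

With n = (1, 0, 0), the signed offset is (n·X_0 − 0)/|n|² = -2/1 = -2.
X_0' = X_0 − 2t·n = (-2, -7, 4) − (-4)·(1, 0, 0) = (2, -7, 4).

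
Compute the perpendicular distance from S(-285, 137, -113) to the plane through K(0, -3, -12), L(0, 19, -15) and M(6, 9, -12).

4

KL = (0, 22, -3) and KM = (6, 12, 0), so a normal is n = KL × KM = (36, -18, -132).
d = |36·(-285) + (-18)·137 + (-132)·(-113) − 1638| / √(1296 + 324 + 17424) = |552| / 138 = 4.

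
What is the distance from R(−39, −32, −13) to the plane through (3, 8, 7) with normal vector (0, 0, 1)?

20

The plane has equation n·(r − (3, 8, 7)) = 0, i.e. n·r = 7.
d = |1·(-13) − 7| / √(0 + 0 + 1) = |-20| / 1 = 20.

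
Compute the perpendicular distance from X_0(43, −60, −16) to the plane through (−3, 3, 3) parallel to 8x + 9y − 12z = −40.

29/17

Parallel planes share the normal n = (8, 9, −12); since (−3, 3, 3) lies on the plane, its equation is 8x + 9y − 12z = -33.
Then n·(43, −60, −16) − (−33) = 29.
|n| = √(64 + 81 + 144) = 17, so the distance is |29|/17 = 29/17.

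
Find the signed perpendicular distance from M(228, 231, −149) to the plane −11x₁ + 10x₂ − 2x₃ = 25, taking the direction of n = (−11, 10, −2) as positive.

5

n·M − 25 = 75.
|n| = 15, so the signed distance is 75/15 = 5.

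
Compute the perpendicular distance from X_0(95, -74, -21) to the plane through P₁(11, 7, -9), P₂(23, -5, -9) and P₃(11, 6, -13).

P₁P₂ = (12, -12, 0) and P₁P₃ = (0, -1, -4), so a normal is n = P₁P₂ × P₁P₃ = (48, 48, -12).
Then n·(95, -74, -21) - 972 = 288.
|n| = √(2304 + 2304 + 144) = 12√33, so the distance is |288|/(12√33) = 24/√33.

8√33/11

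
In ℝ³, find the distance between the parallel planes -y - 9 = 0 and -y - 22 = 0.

13

With common normal n = (0, -1, 0) (|n| = 1), the distance is |9 − 22|/|n| = 13/1 = 13.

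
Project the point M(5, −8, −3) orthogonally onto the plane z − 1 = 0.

n = (0, 0, 1), |n|² = 1, and n·M − 1 = -4.
t = -4/1 = -4, so the foot is M − t·n = (5, −8, −3) − (-4)·(0, 0, 1) = (5, −8, 1).

(5, -8, 1)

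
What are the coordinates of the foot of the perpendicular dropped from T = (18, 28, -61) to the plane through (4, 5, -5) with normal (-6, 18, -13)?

(30, -8, -35)

n = (-6, 18, -13), |n|² = 529, and n·T − 131 = 1058.
t = 1058/529 = 2, so the foot is T − t·n = (18, 28, -61) − 2·(-6, 18, -13) = (30, -8, -35).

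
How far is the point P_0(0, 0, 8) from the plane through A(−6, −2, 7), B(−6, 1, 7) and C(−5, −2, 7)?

AB = (0, 3, 0) and AC = (1, 0, 0), so a normal is n = AB × AC = (0, 0, −3).
Then n·(0, 0, 8) − (−21) = −3.
|n| = √(0 + 0 + 9) = 3, so the distance is |-3|/3 = 1.

1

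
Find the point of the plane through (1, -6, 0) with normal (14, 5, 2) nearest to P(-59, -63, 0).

n = (14, 5, 2), |n|² = 225, and n·P − (-16) = -1125.
t = -1125/225 = -5, so the foot is P − t·n = (-59, -63, 0) − (-5)·(14, 5, 2) = (11, -38, 10).

(11, -38, 10)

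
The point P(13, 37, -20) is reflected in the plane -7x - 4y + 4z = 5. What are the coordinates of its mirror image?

n = (-7, -4, 4), |n|² = 81, n·P − 5 = -324, so t = -324/81 = -4.
Foot F = P − (-4)·n = (-15, 21, -4); the reflection is 2F − P = (-43, 5, 12).

(-43, 5, 12)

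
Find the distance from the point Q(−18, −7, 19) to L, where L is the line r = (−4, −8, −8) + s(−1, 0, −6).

√334

Direction vector d = (−1, 0, −6).
AP = (−14, 1, 27); AP·d = -148, |AP|² = 926, |d|² = 37.
distance² = |AP|² − (AP·d)²/|d|² = 926 − 21904/37 = 334, so the distance is √334.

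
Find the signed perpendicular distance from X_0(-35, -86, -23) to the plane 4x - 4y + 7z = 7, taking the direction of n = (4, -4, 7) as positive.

n·X_0 − 7 = 36.
|n| = 9, so the signed distance is 36/9 = 4.

4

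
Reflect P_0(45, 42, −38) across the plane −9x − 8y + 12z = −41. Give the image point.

n = (−9, −8, 12), |n|² = 289, n·P_0 − (-41) = -1156, so t = -1156/289 = -4.
Foot F = P_0 − (-4)·n = (9, 10, 10); the reflection is 2F − P_0 = (−27, −22, 58).

(-27, -22, 58)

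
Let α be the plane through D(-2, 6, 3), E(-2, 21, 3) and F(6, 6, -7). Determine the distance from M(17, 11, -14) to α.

27/√41

DE = (0, 15, 0) and DF = (8, 0, -10), so a normal is n = DE × DF = (-150, 0, -120).
Then n·(17, 11, -14) - (-60) = -810.
|n| = √(22500 + 0 + 14400) = 30√41, so the distance is |-810|/(30√41) = 27/√41.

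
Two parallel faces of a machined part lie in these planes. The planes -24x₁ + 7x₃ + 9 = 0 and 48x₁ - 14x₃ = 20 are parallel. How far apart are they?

Divide the second equation by -2 to match normals: -24x₁ + 7x₃ = -10.
Both planes have normal n = (-24, 0, 7), |n| = 25. Any point on the first plane is at distance |(-10) − (-9)|/|n| = 1/25 from the second.

1/25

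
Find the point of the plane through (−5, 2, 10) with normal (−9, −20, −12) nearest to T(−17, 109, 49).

(-53, 29, 1)

The perpendicular from T has direction n = (−9, −20, −12): r = (−17, 109, 49) + t(−9, −20, −12).
Substitute into the plane: n·(T + tn) = -115 gives -2615 + 625t = -115, so t = 4.
Foot = (−17, 109, 49) + 4·(−9, −20, −12) = (−53, 29, 1).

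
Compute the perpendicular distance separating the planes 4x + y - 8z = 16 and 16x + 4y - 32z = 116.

Divide the second equation by 4 to match normals: 4x + y - 8z = 29.
Both planes have normal n = (4, 1, -8), |n| = 9. Any point on the first plane is at distance |29 − 16|/|n| = 13/9 from the second.

13/9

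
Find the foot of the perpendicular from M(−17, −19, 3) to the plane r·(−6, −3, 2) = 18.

n = (−6, −3, 2), |n|² = 49, and n·M − 18 = 147.
t = 147/49 = 3, so the foot is M − t·n = (−17, −19, 3) − 3·(−6, −3, 2) = (1, −10, −3).

(1, -10, -3)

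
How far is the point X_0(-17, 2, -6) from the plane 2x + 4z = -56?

√5/5

Normal vector n = (2, 0, 4), and n·(-17, 2, -6) - (-56) = -2.
|n| = √(4 + 0 + 16) = 2√5, so the distance is |-2|/(2√5) = 1/√5.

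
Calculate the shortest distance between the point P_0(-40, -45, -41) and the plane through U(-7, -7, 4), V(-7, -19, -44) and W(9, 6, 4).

UV = (0, -12, -48) and UW = (16, 13, 0), so a normal is n = UV × UW = (624, -768, 192).
d = |624·(-40) + (-768)·(-45) + 192·(-41) − 1776| / √(389376 + 589824 + 36864) = |-48| / 1008 = 1/21.

1/21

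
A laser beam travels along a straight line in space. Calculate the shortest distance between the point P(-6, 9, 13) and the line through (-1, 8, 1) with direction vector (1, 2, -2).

Direction vector d = (1, 2, -2).
AP = (-5, 1, 12), and AP × d = (-26, 2, -11).
|AP × d|² = 801 and |d|² = 9, so the distance is √(801/9) = √89.

√89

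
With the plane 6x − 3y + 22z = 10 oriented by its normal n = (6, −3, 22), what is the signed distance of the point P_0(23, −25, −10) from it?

n·P_0 − 10 = -17.
|n| = 23, so the signed distance is -17/23.

-17/23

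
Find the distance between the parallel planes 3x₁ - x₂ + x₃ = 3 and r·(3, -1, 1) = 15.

Both planes have normal n = (3, -1, 1), |n| = √11. Any point on the first plane is at distance |15 − 3|/|n| = 12/√11 from the second.

12√11/11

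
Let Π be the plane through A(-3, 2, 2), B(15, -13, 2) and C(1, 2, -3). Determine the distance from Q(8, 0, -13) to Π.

17/√77

AB = (18, -15, 0) and AC = (4, 0, -5), so a normal is n = AB × AC = (75, 90, 60).
Then n·(8, 0, -13) - 75 = -255.
|n| = √(5625 + 8100 + 3600) = 15√77, so the distance is |-255|/(15√77) = 17/√77.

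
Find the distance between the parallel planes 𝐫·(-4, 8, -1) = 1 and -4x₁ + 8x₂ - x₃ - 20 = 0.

Both planes have normal n = (-4, 8, -1), |n| = 9. Any point on the first plane is at distance |20 − 1|/|n| = 19/9 from the second.

19/9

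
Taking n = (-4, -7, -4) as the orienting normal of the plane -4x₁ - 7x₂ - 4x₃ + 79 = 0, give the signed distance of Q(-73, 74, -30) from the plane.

-3

n·Q − (-79) = -27.
|n| = 9, so the signed distance is -27/9 = -3.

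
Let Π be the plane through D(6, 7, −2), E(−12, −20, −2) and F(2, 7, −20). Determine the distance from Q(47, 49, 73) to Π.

DE = (−18, −27, 0) and DF = (−4, 0, −18), so a normal is n = DE × DF = (486, −324, −108).
d = |486·47 + (-324)·49 + (-108)·73 − 864| / √(236196 + 104976 + 11664) = |-1782| / 594 = 3.

3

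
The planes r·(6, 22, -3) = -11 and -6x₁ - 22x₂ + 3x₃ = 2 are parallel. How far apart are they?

9/23

Divide the second equation by -1 to match normals: 6x₁ + 22x₂ - 3x₃ = -2.
With common normal n = (6, 22, -3) (|n| = 23), the distance is |(-11) − (-2)|/|n| = 9/23.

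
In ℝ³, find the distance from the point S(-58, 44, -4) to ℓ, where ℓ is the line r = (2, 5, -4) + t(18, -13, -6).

Direction vector d = (18, -13, -6).
AP = (-60, 39, 0); AP·d = -1587, |AP|² = 5121, |d|² = 529.
distance² = |AP|² − (AP·d)²/|d|² = 5121 − 2518569/529 = 360, so the distance is 6√10.

6√10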